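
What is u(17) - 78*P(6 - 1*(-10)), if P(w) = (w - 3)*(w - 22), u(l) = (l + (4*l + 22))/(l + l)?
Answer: 206963/34 ≈ 6087.1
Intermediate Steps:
u(l) = (22 + 5*l)/(2*l) (u(l) = (l + (22 + 4*l))/((2*l)) = (22 + 5*l)*(1/(2*l)) = (22 + 5*l)/(2*l))
P(w) = (-22 + w)*(-3 + w) (P(w) = (-3 + w)*(-22 + w) = (-22 + w)*(-3 + w))
u(17) - 78*P(6 - 1*(-10)) = (5/2 + 11/17) - 78*(66 + (6 - 1*(-10))**2 - 25*(6 - 1*(-10))) = (5/2 + 11*(1/17)) - 78*(66 + (6 + 10)**2 - 25*(6 + 10)) = (5/2 + 11/17) - 78*(66 + 16**2 - 25*16) = 107/34 - 78*(66 + 256 - 400) = 107/34 - 78*(-78) = 107/34 + 6084 = 206963/34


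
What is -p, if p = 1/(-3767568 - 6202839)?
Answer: 1/9970407 ≈ 1.0030e-7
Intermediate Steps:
p = -1/9970407 (p = 1/(-9970407) = -1/9970407 ≈ -1.0030e-7)
-p = -1*(-1/9970407) = 1/9970407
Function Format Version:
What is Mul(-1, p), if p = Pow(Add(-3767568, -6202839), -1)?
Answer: Rational(1, 9970407) ≈ 1.0030e-7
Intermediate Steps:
p = Rational(-1, 9970407) (p = Pow(-9970407, -1) = Rational(-1, 9970407) ≈ -1.0030e-7)
Mul(-1, p) = Mul(-1, Rational(-1, 9970407)) = Rational(1, 9970407)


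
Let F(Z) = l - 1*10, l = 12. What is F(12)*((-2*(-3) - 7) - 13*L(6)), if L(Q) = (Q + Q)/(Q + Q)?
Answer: -28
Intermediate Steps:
F(Z) = 2 (F(Z) = 12 - 1*10 = 12 - 10 = 2)
L(Q) = 1 (L(Q) = (2*Q)/((2*Q)) = (2*Q)*(1/(2*Q)) = 1)
F(12)*((-2*(-3) - 7) - 13*L(6)) = 2*((-2*(-3) - 7) - 13*1) = 2*((6 - 7) - 13) = 2*(-1 - 13) = 2*(-14) = -28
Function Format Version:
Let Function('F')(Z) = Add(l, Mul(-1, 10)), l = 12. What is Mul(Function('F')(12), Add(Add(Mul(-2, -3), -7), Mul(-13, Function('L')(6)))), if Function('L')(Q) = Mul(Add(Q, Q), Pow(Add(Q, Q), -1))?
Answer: -28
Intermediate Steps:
Function('F')(Z) = 2 (Function('F')(Z) = Add(12, Mul(-1, 10)) = Add(12, -10) = 2)
Function('L')(Q) = 1 (Function('L')(Q) = Mul(Mul(2, Q), Pow(Mul(2, Q), -1)) = Mul(Mul(2, Q), Mul(Rational(1, 2), Pow(Q, -1))) = 1)
Mul(Function('F')(12), Add(Add(Mul(-2, -3), -7), Mul(-13, Function('L')(6)))) = Mul(2, Add(Add(Mul(-2, -3), -7), Mul(-13, 1))) = Mul(2, Add(Add(6, -7), -13)) = Mul(2, Add(-1, -13)) = Mul(2, -14) = -28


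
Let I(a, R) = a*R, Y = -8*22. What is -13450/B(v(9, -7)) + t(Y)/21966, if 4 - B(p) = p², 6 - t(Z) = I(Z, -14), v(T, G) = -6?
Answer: 73841011/175728 ≈ 420.20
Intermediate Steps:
Y = -176
I(a, R) = R*a
t(Z) = 6 + 14*Z (t(Z) = 6 - (-14)*Z = 6 + 14*Z)
B(p) = 4 - p²
-13450/B(v(9, -7)) + t(Y)/21966 = -13450/(4 - 1*(-6)²) + (6 + 14*(-176))/21966 = -13450/(4 - 1*36) + (6 - 2464)*(1/21966) = -13450/(4 - 36) - 2458*1/21966 = -13450/(-32) - 1229/10983 = -13450*(-1/32) - 1229/10983 = 6725/16 - 1229/10983 = 73841011/175728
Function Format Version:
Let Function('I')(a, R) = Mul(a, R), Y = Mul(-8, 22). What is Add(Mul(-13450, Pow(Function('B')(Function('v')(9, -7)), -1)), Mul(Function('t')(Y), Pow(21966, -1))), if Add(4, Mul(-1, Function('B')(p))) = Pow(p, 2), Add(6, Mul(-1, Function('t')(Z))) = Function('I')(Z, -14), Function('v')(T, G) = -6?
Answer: Rational(73841011, 175728) ≈ 420.20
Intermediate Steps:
Y = -176
Function('I')(a, R) = Mul(R, a)
Function('t')(Z) = Add(6, Mul(14, Z)) (Function('t')(Z) = Add(6, Mul(-1, Mul(-14, Z))) = Add(6, Mul(14, Z)))
Function('B')(p) = Add(4, Mul(-1, Pow(p, 2)))
Add(Mul(-13450, Pow(Function('B')(Function('v')(9, -7)), -1)), Mul(Function('t')(Y), Pow(21966, -1))) = Add(Mul(-13450, Pow(Add(4, Mul(-1, Pow(-6, 2))), -1)), Mul(Add(6, Mul(14, -176)), Pow(21966, -1))) = Add(Mul(-13450, Pow(Add(4, Mul(-1, 36)), -1)), Mul(Add(6, -2464), Rational(1, 21966))) = Add(Mul(-13450, Pow(Add(4, -36), -1)), Mul(-2458, Rational(1, 21966))) = Add(Mul(-13450, Pow(-32, -1)), Rational(-1229, 10983)) = Add(Mul(-13450, Rational(-1, 32)), Rational(-1229, 10983)) = Add(Rational(6725, 16), Rational(-1229, 10983)) = Rational(73841011, 175728)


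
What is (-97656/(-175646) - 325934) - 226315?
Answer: -48500115099/87823 ≈ -5.5225e+5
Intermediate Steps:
(-97656/(-175646) - 325934) - 226315 = (-97656*(-1/175646) - 325934) - 226315 = (48828/87823 - 325934) - 226315 = -28624452854/87823 - 226315 = -48500115099/87823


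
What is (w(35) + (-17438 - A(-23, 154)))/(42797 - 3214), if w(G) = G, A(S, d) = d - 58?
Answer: -17499/39583 ≈ -0.44208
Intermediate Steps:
A(S, d) = -58 + d
(w(35) + (-17438 - A(-23, 154)))/(42797 - 3214) = (35 + (-17438 - (-58 + 154)))/(42797 - 3214) = (35 + (-17438 - 1*96))/39583 = (35 + (-17438 - 96))*(1/39583) = (35 - 17534)*(1/39583) = -17499*1/39583 = -17499/39583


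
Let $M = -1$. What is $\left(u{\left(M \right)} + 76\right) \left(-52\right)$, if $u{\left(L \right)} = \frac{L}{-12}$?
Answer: $- \frac{11869}{3} \approx -3956.3$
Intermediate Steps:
$u{\left(L \right)} = - \frac{L}{12}$ ($u{\left(L \right)} = L \left(- \frac{1}{12}\right) = - \frac{L}{12}$)
$\left(u{\left(M \right)} + 76\right) \left(-52\right) = \left(\left(- \frac{1}{12}\right) \left(-1\right) + 76\right) \left(-52\right) = \left(\frac{1}{12} + 76\right) \left(-52\right) = \frac{913}{12} \left(-52\right) = - \frac{11869}{3}$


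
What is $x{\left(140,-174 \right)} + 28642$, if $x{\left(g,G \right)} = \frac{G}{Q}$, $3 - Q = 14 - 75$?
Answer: $\frac{916457}{32} \approx 28639.0$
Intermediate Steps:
$Q = 64$ ($Q = 3 - \left(14 - 75\right) = 3 - -61 = 3 + 61 = 64$)
$x{\left(g,G \right)} = \frac{G}{64}$
$x{\left(140,-174 \right)} + 28642 = \frac{1}{64} \left(-174\right) + 28642 = - \frac{87}{32} + 28642 = \frac{916457}{32}$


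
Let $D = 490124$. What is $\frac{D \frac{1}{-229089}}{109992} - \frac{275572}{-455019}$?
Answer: $\frac{578635705836365}{955462443935706} \approx 0.60561$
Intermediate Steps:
$\frac{D \frac{1}{-229089}}{109992} - \frac{275572}{-455019} = \frac{490124 \frac{1}{-229089}}{109992} - \frac{275572}{-455019} = 490124 \left(- \frac{1}{229089}\right) \frac{1}{109992} - - \frac{275572}{455019} = \left(- \frac{490124}{229089}\right) \frac{1}{109992} + \frac{275572}{455019} = - \frac{122531}{6299489322} + \frac{275572}{455019} = \frac{578635705836365}{955462443935706}$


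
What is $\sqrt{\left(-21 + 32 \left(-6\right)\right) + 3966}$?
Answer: $3 \sqrt{417} \approx 61.262$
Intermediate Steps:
$\sqrt{\left(-21 + 32 \left(-6\right)\right) + 3966} = \sqrt{\left(-21 - 192\right) + 3966} = \sqrt{-213 + 3966} = \sqrt{3753} = 3 \sqrt{417}$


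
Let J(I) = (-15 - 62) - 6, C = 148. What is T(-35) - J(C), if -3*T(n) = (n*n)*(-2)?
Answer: 2699/3 ≈ 899.67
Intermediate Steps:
J(I) = -83 (J(I) = -77 - 6 = -83)
T(n) = 2*n²/3 (T(n) = -n*n*(-2)/3 = -n²*(-2)/3 = -(-2)*n²/3 = 2*n²/3)
T(-35) - J(C) = (⅔)*(-35)² - 1*(-83) = (⅔)*1225 + 83 = 2450/3 + 83 = 2699/3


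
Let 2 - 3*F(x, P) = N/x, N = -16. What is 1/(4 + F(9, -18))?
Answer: 27/142 ≈ 0.19014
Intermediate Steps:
F(x, P) = ⅔ + 16/(3*x) (F(x, P) = ⅔ - (-16)/(3*x) = ⅔ + 16/(3*x))
1/(4 + F(9, -18)) = 1/(4 + (⅔)*(8 + 9)/9) = 1/(4 + (⅔)*(⅑)*17) = 1/(4 + 34/27) = 1/(142/27) = 27/142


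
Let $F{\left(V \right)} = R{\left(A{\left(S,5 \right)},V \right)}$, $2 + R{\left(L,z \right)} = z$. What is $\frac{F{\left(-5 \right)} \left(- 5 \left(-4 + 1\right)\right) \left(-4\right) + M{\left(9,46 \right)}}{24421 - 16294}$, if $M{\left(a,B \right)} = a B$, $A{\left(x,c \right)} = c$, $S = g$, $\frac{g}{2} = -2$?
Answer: $\frac{278}{2709} \approx 0.10262$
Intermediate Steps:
$g = -4$ ($g = 2 \left(-2\right) = -4$)
$S = -4$
$R{\left(L,z \right)} = -2 + z$
$F{\left(V \right)} = -2 + V$
$M{\left(a,B \right)} = B a$
$\frac{F{\left(-5 \right)} \left(- 5 \left(-4 + 1\right)\right) \left(-4\right) + M{\left(9,46 \right)}}{24421 - 16294} = \frac{\left(-2 - 5\right) \left(- 5 \left(-4 + 1\right)\right) \left(-4\right) + 46 \cdot 9}{24421 - 16294} = \frac{- 7 \left(\left(-5\right) \left(-3\right)\right) \left(-4\right) + 414}{8127} = \left(\left(-7\right) 15 \left(-4\right) + 414\right) \frac{1}{8127} = \left(\left(-105\right) \left(-4\right) + 414\right) \frac{1}{8127} = \left(420 + 414\right) \frac{1}{8127} = 834 \cdot \frac{1}{8127} = \frac{278}{2709}$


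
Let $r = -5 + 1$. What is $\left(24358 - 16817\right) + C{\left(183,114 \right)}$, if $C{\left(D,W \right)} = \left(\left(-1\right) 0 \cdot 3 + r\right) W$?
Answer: $7085$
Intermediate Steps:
$r = -4$
$C{\left(D,W \right)} = - 4 W$ ($C{\left(D,W \right)} = \left(\left(-1\right) 0 \cdot 3 - 4\right) W = \left(0 \cdot 3 - 4\right) W = \left(0 - 4\right) W = - 4 W$)
$\left(24358 - 16817\right) + C{\left(183,114 \right)} = \left(24358 - 16817\right) - 456 = 7541 - 456 = 7085$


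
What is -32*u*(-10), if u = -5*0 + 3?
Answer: 960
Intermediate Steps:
u = 3 (u = 0 + 3 = 3)
-32*u*(-10) = -32*3*(-10) = -96*(-10) = 960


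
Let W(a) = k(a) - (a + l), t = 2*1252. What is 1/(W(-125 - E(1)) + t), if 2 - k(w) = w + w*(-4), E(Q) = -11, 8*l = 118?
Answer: 4/9053 ≈ 0.00044184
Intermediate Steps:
l = 59/4 (l = (1/8)*118 = 59/4 ≈ 14.750)
t = 2504
k(w) = 2 + 3*w (k(w) = 2 - (w + w*(-4)) = 2 - (w - 4*w) = 2 - (-3)*w = 2 + 3*w)
W(a) = -51/4 + 2*a (W(a) = (2 + 3*a) - (a + 59/4) = (2 + 3*a) - (59/4 + a) = (2 + 3*a) + (-59/4 - a) = -51/4 + 2*a)
1/(W(-125 - E(1)) + t) = 1/((-51/4 + 2*(-125 - 1*(-11))) + 2504) = 1/((-51/4 + 2*(-125 + 11)) + 2504) = 1/((-51/4 + 2*(-114)) + 2504) = 1/((-51/4 - 228) + 2504) = 1/(-963/4 + 2504) = 1/(9053/4) = 4/9053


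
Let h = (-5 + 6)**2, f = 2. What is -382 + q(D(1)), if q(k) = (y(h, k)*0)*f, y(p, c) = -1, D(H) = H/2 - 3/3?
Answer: -382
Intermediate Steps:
h = 1 (h = 1**2 = 1)
D(H) = -1 + H/2 (D(H) = H*(1/2) - 3*1/3 = H/2 - 1 = -1 + H/2)
q(k) = 0 (q(k) = -1*0*2 = 0*2 = 0)
-382 + q(D(1)) = -382 + 0 = -382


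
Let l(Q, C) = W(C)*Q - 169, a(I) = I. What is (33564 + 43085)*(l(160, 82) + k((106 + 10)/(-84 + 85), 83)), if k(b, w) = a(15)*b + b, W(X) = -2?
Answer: 104779183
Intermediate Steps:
k(b, w) = 16*b (k(b, w) = 15*b + b = 16*b)
l(Q, C) = -169 - 2*Q (l(Q, C) = -2*Q - 169 = -169 - 2*Q)
(33564 + 43085)*(l(160, 82) + k((106 + 10)/(-84 + 85), 83)) = (33564 + 43085)*((-169 - 2*160) + 16*((106 + 10)/(-84 + 85))) = 76649*((-169 - 320) + 16*(116/1)) = 76649*(-489 + 16*(116*1)) = 76649*(-489 + 16*116) = 76649*(-489 + 1856) = 76649*1367 = 104779183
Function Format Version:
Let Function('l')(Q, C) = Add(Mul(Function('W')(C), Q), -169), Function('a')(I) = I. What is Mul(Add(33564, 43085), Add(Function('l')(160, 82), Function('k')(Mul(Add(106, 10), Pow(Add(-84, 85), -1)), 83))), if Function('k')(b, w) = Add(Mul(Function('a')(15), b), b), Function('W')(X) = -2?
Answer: 104779183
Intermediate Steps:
Function('k')(b, w) = Mul(16, b) (Function('k')(b, w) = Add(Mul(15, b), b) = Mul(16, b))
Function('l')(Q, C) = Add(-169, Mul(-2, Q)) (Function('l')(Q, C) = Add(Mul(-2, Q), -169) = Add(-169, Mul(-2, Q)))
Mul(Add(33564, 43085), Add(Function('l')(160, 82), Function('k')(Mul(Add(106, 10), Pow(Add(-84, 85), -1)), 83))) = Mul(Add(33564, 43085), Add(Add(-169, Mul(-2, 160)), Mul(16, Mul(Add(106, 10), Pow(Add(-84, 85), -1))))) = Mul(76649, Add(Add(-169, -320), Mul(16, Mul(116, Pow(1, -1))))) = Mul(76649, Add(-489, Mul(16, Mul(116, 1)))) = Mul(76649, Add(-489, Mul(16, 116))) = Mul(76649, Add(-489, 1856)) = Mul(76649, 1367) = 104779183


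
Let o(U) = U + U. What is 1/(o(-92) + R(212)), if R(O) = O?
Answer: 1/28 ≈ 0.035714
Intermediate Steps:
o(U) = 2*U
1/(o(-92) + R(212)) = 1/(2*(-92) + 212) = 1/(-184 + 212) = 1/28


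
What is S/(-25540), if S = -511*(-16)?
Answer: -2044/6385 ≈ -0.32013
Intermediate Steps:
S = 8176
S/(-25540) = 8176/(-25540) = 8176*(-1/25540) = -2044/6385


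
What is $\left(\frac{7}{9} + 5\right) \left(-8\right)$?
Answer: $- \frac{416}{9} \approx -46.222$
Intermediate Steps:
$\left(\frac{7}{9} + 5\right) \left(-8\right) = \frac{52}{9} \left(-8\right) = - \frac{416}{9}$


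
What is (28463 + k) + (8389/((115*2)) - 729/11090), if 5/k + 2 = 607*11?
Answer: 970457455381/34051845 ≈ 28499.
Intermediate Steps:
k = 1/1335 (k = 5/(-2 + 607*11) = 5/(-2 + 6677) = 5/6675 = 5*(1/6675) = 1/1335 ≈ 0.00074906)
(28463 + k) + (8389/((115*2)) - 729/11090) = (28463 + 1/1335) + (8389/((115*2)) - 729/11090) = 37998106/1335 + (8389/230 - 729*1/11090) = 37998106/1335 + (8389*(1/230) - 729/11090) = 37998106/1335 + (8389/230 - 729/11090) = 37998106/1335 + 4643317/127535 = 970457455381/34051845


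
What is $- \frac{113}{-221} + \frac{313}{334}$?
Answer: $\frac{106915}{73814} \approx 1.4484$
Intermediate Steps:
$- \frac{113}{-221} + \frac{313}{334} = \left(-113\right) \left(- \frac{1}{221}\right) + 313 \cdot \frac{1}{334} = \frac{113}{221} + \frac{313}{334} = \frac{106915}{73814}$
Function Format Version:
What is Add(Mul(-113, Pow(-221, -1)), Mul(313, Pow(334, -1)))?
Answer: Rational(106915, 73814) ≈ 1.4484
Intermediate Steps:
Add(Mul(-113, Pow(-221, -1)), Mul(313, Pow(334, -1))) = Add(Mul(-113, Rational(-1, 221)), Mul(313, Rational(1, 334))) = Add(Rational(113, 221), Rational(313, 334)) = Rational(106915, 73814)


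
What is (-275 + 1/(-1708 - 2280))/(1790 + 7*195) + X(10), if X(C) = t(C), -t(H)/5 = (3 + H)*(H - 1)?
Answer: -7361648601/12582140 ≈ -585.09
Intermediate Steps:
t(H) = -5*(-1 + H)*(3 + H) (t(H) = -5*(3 + H)*(H - 1) = -5*(3 + H)*(-1 + H) = -5*(-1 + H)*(3 + H))
X(C) = 15 - 10*C - 5*C²
(-275 + 1/(-1708 - 2280))/(1790 + 7*195) + X(10) = (-275 + 1/(-1708 - 2280))/(1790 + 7*195) + (15 - 10*10 - 5*10²) = (-275 + 1/(-3988))/(1790 + 1365) + (15 - 100 - 5*100) = (-275 - 1/3988)/3155 + (15 - 100 - 500) = -1096701/3988*1/3155 - 585 = -1096701/12582140 - 585 = -7361648601/12582140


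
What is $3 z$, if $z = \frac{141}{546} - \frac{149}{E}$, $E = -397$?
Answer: $\frac{137331}{72254} \approx 1.9007$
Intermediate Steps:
$z = \frac{45777}{72254}$ ($z = \frac{141}{546} - \frac{149}{-397} = 141 \cdot \frac{1}{546} - - \frac{149}{397} = \frac{47}{182} + \frac{149}{397} = \frac{45777}{72254} \approx 0.63356$)
$3 z = 3 \cdot \frac{45777}{72254} = \frac{137331}{72254}$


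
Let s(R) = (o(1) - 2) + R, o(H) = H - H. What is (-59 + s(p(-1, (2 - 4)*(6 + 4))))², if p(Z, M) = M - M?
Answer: 3721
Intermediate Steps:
p(Z, M) = 0
o(H) = 0
s(R) = -2 + R (s(R) = (0 - 2) + R = -2 + R)
(-59 + s(p(-1, (2 - 4)*(6 + 4))))² = (-59 + (-2 + 0))² = (-59 - 2)² = (-61)² = 3721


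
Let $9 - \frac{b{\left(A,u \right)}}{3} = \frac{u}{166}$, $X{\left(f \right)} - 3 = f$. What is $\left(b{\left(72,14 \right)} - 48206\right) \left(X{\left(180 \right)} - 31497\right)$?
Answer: $\frac{125220865692}{83} \approx 1.5087 \cdot 10^{9}$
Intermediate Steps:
$X{\left(f \right)} = 3 + f$
$b{\left(A,u \right)} = 27 - \frac{3 u}{166}$ ($b{\left(A,u \right)} = 27 - 3 \frac{u}{166} = 27 - \frac{3 u}{166}$)
$\left(b{\left(72,14 \right)} - 48206\right) \left(X{\left(180 \right)} - 31497\right) = \left(\left(27 - \frac{21}{83}\right) - 48206\right) \left(\left(3 + 180\right) - 31497\right) = \left(\left(27 - \frac{21}{83}\right) - 48206\right) \left(183 - 31497\right) = \left(\frac{2220}{83} - 48206\right) \left(-31314\right) = \left(- \frac{3998878}{83}\right) \left(-31314\right) = \frac{125220865692}{83}$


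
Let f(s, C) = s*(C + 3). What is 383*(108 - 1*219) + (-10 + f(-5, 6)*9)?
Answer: -42928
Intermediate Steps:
f(s, C) = s*(3 + C)
383*(108 - 1*219) + (-10 + f(-5, 6)*9) = 383*(108 - 1*219) + (-10 - 5*(3 + 6)*9) = 383*(108 - 219) + (-10 - 5*9*9) = 383*(-111) + (-10 - 45*9) = -42513 + (-10 - 405) = -42513 - 415 = -42928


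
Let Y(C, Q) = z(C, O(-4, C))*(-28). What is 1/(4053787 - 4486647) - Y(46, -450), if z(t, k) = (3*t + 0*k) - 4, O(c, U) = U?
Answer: 1624090719/432860 ≈ 3752.0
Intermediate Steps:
z(t, k) = -4 + 3*t (z(t, k) = (3*t + 0) - 4 = 3*t - 4 = -4 + 3*t)
Y(C, Q) = 112 - 84*C (Y(C, Q) = (-4 + 3*C)*(-28) = 112 - 84*C)
1/(4053787 - 4486647) - Y(46, -450) = 1/(4053787 - 4486647) - (112 - 84*46) = 1/(-432860) - (112 - 3864) = -1/432860 - 1*(-3752) = -1/432860 + 3752 = 1624090719/432860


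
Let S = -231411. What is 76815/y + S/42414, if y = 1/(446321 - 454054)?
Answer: -8398119041647/14138 ≈ -5.9401e+8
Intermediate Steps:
y = -1/7733 (y = 1/(-7733) = -1/7733 ≈ -0.00012932)
76815/y + S/42414 = 76815/(-1/7733) - 231411/42414 = 76815*(-7733) - 231411*1/42414 = -594010395 - 77137/14138 = -8398119041647/14138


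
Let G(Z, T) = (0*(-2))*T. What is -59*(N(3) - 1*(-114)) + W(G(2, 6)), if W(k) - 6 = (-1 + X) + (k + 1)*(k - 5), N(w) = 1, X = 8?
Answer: -6777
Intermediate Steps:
G(Z, T) = 0 (G(Z, T) = 0*T = 0)
W(k) = 13 + (1 + k)*(-5 + k) (W(k) = 6 + ((-1 + 8) + (k + 1)*(k - 5)) = 6 + (7 + (1 + k)*(-5 + k)) = 13 + (1 + k)*(-5 + k))
-59*(N(3) - 1*(-114)) + W(G(2, 6)) = -59*(1 - 1*(-114)) + (8 + 0² - 4*0) = -59*(1 + 114) + (8 + 0 + 0) = -59*115 + 8 = -6785 + 8 = -6777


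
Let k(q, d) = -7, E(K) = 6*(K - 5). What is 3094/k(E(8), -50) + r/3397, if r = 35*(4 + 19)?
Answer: -1500669/3397 ≈ -441.76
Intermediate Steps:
E(K) = -30 + 6*K (E(K) = 6*(-5 + K) = -30 + 6*K)
r = 805 (r = 35*23 = 805)
3094/k(E(8), -50) + r/3397 = 3094/(-7) + 805/3397 = 3094*(-⅐) + 805*(1/3397) = -442 + 805/3397 = -1500669/3397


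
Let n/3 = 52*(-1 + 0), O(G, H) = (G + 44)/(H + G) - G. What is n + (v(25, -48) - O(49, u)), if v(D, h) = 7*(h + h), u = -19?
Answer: -7821/10 ≈ -782.10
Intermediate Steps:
v(D, h) = 14*h (v(D, h) = 7*(2*h) = 14*h)
O(G, H) = -G + (44 + G)/(G + H) (O(G, H) = (44 + G)/(G + H) - G = -G + (44 + G)/(G + H))
n = -156 (n = 3*(52*(-1 + 0)) = 3*(52*(-1)) = 3*(-52) = -156)
n + (v(25, -48) - O(49, u)) = -156 + (14*(-48) - (44 + 49 - 1*49**2 - 1*49*(-19))/(49 - 19)) = -156 + (-672 - (44 + 49 - 1*2401 + 931)/30) = -156 + (-672 - (44 + 49 - 2401 + 931)/30) = -156 + (-672 - (-1377)/30) = -156 + (-672 - 1*(-459/10)) = -156 + (-672 + 459/10) = -156 - 6261/10 = -7821/10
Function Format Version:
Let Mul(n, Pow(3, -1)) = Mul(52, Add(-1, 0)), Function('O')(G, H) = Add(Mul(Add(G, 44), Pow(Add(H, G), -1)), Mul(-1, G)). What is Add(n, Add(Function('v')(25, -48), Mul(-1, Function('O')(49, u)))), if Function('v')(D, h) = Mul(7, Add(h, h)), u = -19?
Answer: Rational(-7821, 10) ≈ -782.10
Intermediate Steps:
Function('v')(D, h) = Mul(14, h) (Function('v')(D, h) = Mul(7, Mul(2, h)) = Mul(14, h))
Function('O')(G, H) = Add(Mul(-1, G), Mul(Pow(Add(G, H), -1), Add(44, G))) (Function('O')(G, H) = Add(Mul(Add(44, G), Pow(Add(G, H), -1)), Mul(-1, G)) = Add(Mul(Pow(Add(G, H), -1), Add(44, G)), Mul(-1, G)) = Add(Mul(-1, G), Mul(Pow(Add(G, H), -1), Add(44, G))))
n = -156 (n = Mul(3, Mul(52, Add(-1, 0))) = Mul(3, Mul(52, -1)) = Mul(3, -52) = -156)
Add(n, Add(Function('v')(25, -48), Mul(-1, Function('O')(49, u)))) = Add(-156, Add(Mul(14, -48), Mul(-1, Mul(Pow(Add(49, -19), -1), Add(44, 49, Mul(-1, Pow(49, 2)), Mul(-1, 49, -19)))))) = Add(-156, Add(-672, Mul(-1, Mul(Pow(30, -1), Add(44, 49, Mul(-1, 2401), 931))))) = Add(-156, Add(-672, Mul(-1, Mul(Rational(1, 30), Add(44, 49, -2401, 931))))) = Add(-156, Add(-672, Mul(-1, Mul(Rational(1, 30), -1377)))) = Add(-156, Add(-672, Mul(-1, Rational(-459, 10)))) = Add(-156, Add(-672, Rational(459, 10))) = Add(-156, Rational(-6261, 10)) = Rational(-7821, 10)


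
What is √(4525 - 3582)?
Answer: √943 ≈ 30.708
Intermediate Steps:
√(4525 - 3582) = √943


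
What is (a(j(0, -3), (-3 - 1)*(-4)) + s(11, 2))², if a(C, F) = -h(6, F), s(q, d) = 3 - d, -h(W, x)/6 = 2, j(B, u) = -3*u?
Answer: 169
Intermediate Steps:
h(W, x) = -12 (h(W, x) = -6*2 = -12)
a(C, F) = 12 (a(C, F) = -1*(-12) = 12)
(a(j(0, -3), (-3 - 1)*(-4)) + s(11, 2))² = (12 + (3 - 1*2))² = (12 + (3 - 2))² = (12 + 1)² = 13² = 169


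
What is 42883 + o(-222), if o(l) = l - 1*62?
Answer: 42599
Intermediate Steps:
o(l) = -62 + l (o(l) = l - 62 = -62 + l)
42883 + o(-222) = 42883 + (-62 - 222) = 42883 - 284 = 42599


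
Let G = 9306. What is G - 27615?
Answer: -18309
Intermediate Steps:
G - 27615 = 9306 - 27615 = -18309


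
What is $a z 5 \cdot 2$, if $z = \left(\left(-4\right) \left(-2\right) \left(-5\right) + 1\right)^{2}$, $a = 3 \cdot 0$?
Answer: $0$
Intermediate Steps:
$a = 0$
$z = 1521$ ($z = \left(8 \left(-5\right) + 1\right)^{2} = \left(-40 + 1\right)^{2} = \left(-39\right)^{2} = 1521$)
$a z 5 \cdot 2 = 0 \cdot 1521 \cdot 5 \cdot 2 = 0 \cdot 10 = 0$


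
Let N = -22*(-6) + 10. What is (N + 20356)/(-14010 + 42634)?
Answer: 10249/14312 ≈ 0.71611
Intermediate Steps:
N = 142 (N = 132 + 10 = 142)
(N + 20356)/(-14010 + 42634) = (142 + 20356)/(-14010 + 42634) = 20498/28624 = 20498*(1/28624) = 10249/14312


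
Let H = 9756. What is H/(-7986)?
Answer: -1626/1331 ≈ -1.2216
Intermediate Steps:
H/(-7986) = 9756/(-7986) = 9756*(-1/7986) = -1626/1331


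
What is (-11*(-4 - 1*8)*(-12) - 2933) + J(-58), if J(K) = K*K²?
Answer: -199629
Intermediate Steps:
J(K) = K³
(-11*(-4 - 1*8)*(-12) - 2933) + J(-58) = (-11*(-4 - 1*8)*(-12) - 2933) + (-58)³ = (-11*(-4 - 8)*(-12) - 2933) - 195112 = (-11*(-12)*(-12) - 2933) - 195112 = (132*(-12) - 2933) - 195112 = (-1584 - 2933) - 195112 = -4517 - 195112 = -199629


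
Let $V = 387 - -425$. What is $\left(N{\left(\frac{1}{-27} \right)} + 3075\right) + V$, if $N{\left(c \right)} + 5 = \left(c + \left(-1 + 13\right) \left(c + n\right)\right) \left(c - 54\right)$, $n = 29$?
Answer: $- \frac{10859819}{729} \approx -14897.0$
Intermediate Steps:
$V = 812$ ($V = 387 + 425 = 812$)
$N{\left(c \right)} = -5 + \left(-54 + c\right) \left(348 + 13 c\right)$ ($N{\left(c \right)} = -5 + \left(c + \left(-1 + 13\right) \left(c + 29\right)\right) \left(c - 54\right) = -5 + \left(c + 12 \left(29 + c\right)\right) \left(-54 + c\right) = -5 + \left(c + \left(348 + 12 c\right)\right) \left(-54 + c\right) = -5 + \left(348 + 13 c\right) \left(-54 + c\right) = -5 + \left(-54 + c\right) \left(348 + 13 c\right)$)
$\left(N{\left(\frac{1}{-27} \right)} + 3075\right) + V = \left(\left(-18797 - \frac{354}{-27} + 13 \left(\frac{1}{-27}\right)^{2}\right) + 3075\right) + 812 = \left(\left(-18797 - - \frac{118}{9} + 13 \left(- \frac{1}{27}\right)^{2}\right) + 3075\right) + 812 = \left(\left(-18797 + \frac{118}{9} + 13 \cdot \frac{1}{729}\right) + 3075\right) + 812 = \left(\left(-18797 + \frac{118}{9} + \frac{13}{729}\right) + 3075\right) + 812 = \left(- \frac{13693442}{729} + 3075\right) + 812 = - \frac{11451767}{729} + 812 = - \frac{10859819}{729}$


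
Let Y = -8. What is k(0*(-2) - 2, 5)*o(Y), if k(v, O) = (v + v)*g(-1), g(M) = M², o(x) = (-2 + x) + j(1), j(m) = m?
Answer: 36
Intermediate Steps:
o(x) = -1 + x (o(x) = (-2 + x) + 1 = -1 + x)
k(v, O) = 2*v (k(v, O) = (v + v)*(-1)² = (2*v)*1 = 2*v)
k(0*(-2) - 2, 5)*o(Y) = (2*(0*(-2) - 2))*(-1 - 8) = (2*(0 - 2))*(-9) = (2*(-2))*(-9) = -4*(-9) = 36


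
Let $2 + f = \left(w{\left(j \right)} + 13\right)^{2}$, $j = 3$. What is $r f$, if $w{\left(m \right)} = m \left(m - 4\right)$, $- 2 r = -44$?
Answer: $2156$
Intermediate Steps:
$r = 22$ ($r = \left(- \frac{1}{2}\right) \left(-44\right) = 22$)
$w{\left(m \right)} = m \left(-4 + m\right)$
$f = 98$ ($f = -2 + \left(3 \left(-4 + 3\right) + 13\right)^{2} = -2 + \left(3 \left(-1\right) + 13\right)^{2} = -2 + \left(-3 + 13\right)^{2} = -2 + 10^{2} = -2 + 100 = 98$)
$r f = 22 \cdot 98 = 2156$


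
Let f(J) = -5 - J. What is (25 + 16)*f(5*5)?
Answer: -1230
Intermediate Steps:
(25 + 16)*f(5*5) = (25 + 16)*(-5 - 5*5) = 41*(-5 - 1*25) = 41*(-5 - 25) = 41*(-30) = -1230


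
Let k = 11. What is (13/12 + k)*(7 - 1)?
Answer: 145/2 ≈ 72.500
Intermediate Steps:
(13/12 + k)*(7 - 1) = (13/12 + 11)*(7 - 1) = (13*(1/12) + 11)*6 = (13/12 + 11)*6 = (145/12)*6 = 145/2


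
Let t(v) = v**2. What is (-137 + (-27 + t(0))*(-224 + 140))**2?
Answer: 4541161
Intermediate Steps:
(-137 + (-27 + t(0))*(-224 + 140))**2 = (-137 + (-27 + 0**2)*(-224 + 140))**2 = (-137 + (-27 + 0)*(-84))**2 = (-137 - 27*(-84))**2 = (-137 + 2268)**2 = 2131**2 = 4541161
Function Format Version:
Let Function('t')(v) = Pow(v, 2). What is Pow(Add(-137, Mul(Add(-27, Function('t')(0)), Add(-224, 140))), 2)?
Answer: 4541161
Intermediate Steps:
Pow(Add(-137, Mul(Add(-27, Function('t')(0)), Add(-224, 140))), 2) = Pow(Add(-137, Mul(Add(-27, Pow(0, 2)), Add(-224, 140))), 2) = Pow(Add(-137, Mul(Add(-27, 0), -84)), 2) = Pow(Add(-137, Mul(-27, -84)), 2) = Pow(Add(-137, 2268), 2) = Pow(2131, 2) = 4541161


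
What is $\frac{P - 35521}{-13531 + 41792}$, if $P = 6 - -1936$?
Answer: $- \frac{33579}{28261} \approx -1.1882$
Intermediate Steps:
$P = 1942$ ($P = 6 + 1936 = 1942$)
$\frac{P - 35521}{-13531 + 41792} = \frac{1942 - 35521}{-13531 + 41792} = - \frac{33579}{28261}$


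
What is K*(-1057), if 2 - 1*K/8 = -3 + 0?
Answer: -42280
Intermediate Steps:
K = 40 (K = 16 - 8*(-3 + 0) = 16 - 8*(-3) = 16 + 24 = 40)
K*(-1057) = 40*(-1057) = -42280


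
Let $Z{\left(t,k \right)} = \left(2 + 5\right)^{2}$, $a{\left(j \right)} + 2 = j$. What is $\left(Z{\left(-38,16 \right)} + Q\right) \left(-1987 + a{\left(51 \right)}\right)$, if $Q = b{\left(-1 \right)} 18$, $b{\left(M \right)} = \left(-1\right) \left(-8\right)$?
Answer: $-374034$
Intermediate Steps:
$a{\left(j \right)} = -2 + j$
$Z{\left(t,k \right)} = 49$ ($Z{\left(t,k \right)} = 7^{2} = 49$)
$b{\left(M \right)} = 8$
$Q = 144$ ($Q = 8 \cdot 18 = 144$)
$\left(Z{\left(-38,16 \right)} + Q\right) \left(-1987 + a{\left(51 \right)}\right) = \left(49 + 144\right) \left(-1987 + \left(-2 + 51\right)\right) = 193 \left(-1987 + 49\right) = 193 \left(-1938\right) = -374034$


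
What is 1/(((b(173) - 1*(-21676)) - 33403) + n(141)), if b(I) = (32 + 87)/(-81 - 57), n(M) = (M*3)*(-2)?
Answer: -138/1735193 ≈ -7.9530e-5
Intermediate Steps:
n(M) = -6*M (n(M) = (3*M)*(-2) = -6*M)
b(I) = -119/138 (b(I) = 119/(-138) = 119*(-1/138) = -119/138)
1/(((b(173) - 1*(-21676)) - 33403) + n(141)) = 1/(((-119/138 - 1*(-21676)) - 33403) - 6*141) = 1/(((-119/138 + 21676) - 33403) - 846) = 1/((2991169/138 - 33403) - 846) = 1/(-1618445/138 - 846) = 1/(-1735193/138) = -138/1735193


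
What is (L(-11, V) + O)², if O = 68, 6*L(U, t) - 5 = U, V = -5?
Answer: 4489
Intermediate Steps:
L(U, t) = ⅚ + U/6
(L(-11, V) + O)² = ((⅚ + (⅙)*(-11)) + 68)² = ((⅚ - 11/6) + 68)² = (-1 + 68)² = 67² = 4489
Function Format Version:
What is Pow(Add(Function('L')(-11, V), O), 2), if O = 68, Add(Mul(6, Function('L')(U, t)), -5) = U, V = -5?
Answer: 4489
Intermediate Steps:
Function('L')(U, t) = Add(Rational(5, 6), Mul(Rational(1, 6), U))
Pow(Add(Function('L')(-11, V), O), 2) = Pow(Add(Add(Rational(5, 6), Mul(Rational(1, 6), -11)), 68), 2) = Pow(Add(Add(Rational(5, 6), Rational(-11, 6)), 68), 2) = Pow(Add(-1, 68), 2) = Pow(67, 2) = 4489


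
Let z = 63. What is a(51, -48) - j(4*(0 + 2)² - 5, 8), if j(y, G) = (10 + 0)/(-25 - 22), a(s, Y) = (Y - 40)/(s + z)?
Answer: -1498/2679 ≈ -0.55916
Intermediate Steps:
a(s, Y) = (-40 + Y)/(63 + s) (a(s, Y) = (Y - 40)/(s + 63) = (-40 + Y)/(63 + s))
j(y, G) = -10/47 (j(y, G) = 10/(-47) = 10*(-1/47) = -10/47)
a(51, -48) - j(4*(0 + 2)² - 5, 8) = (-40 - 48)/(63 + 51) - 1*(-10/47) = -88/114 + 10/47 = (1/114)*(-88) + 10/47 = -44/57 + 10/47 = -1498/2679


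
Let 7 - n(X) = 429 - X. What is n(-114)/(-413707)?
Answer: 536/413707 ≈ 0.0012956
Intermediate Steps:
n(X) = -422 + X (n(X) = 7 - (429 - X) = 7 + (-429 + X) = -422 + X)
n(-114)/(-413707) = (-422 - 114)/(-413707) = -536*(-1/413707) = 536/413707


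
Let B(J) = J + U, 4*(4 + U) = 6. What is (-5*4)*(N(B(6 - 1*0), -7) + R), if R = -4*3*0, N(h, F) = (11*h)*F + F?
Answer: 5530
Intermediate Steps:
U = -5/2 (U = -4 + (1/4)*6 = -4 + 3/2 = -5/2 ≈ -2.5000)
B(J) = -5/2 + J (B(J) = J - 5/2 = -5/2 + J)
N(h, F) = F + 11*F*h (N(h, F) = 11*F*h + F = F + 11*F*h)
R = 0 (R = -12*0 = 0)
(-5*4)*(N(B(6 - 1*0), -7) + R) = (-5*4)*(-7*(1 + 11*(-5/2 + (6 - 1*0))) + 0) = -20*(-7*(1 + 11*(-5/2 + (6 + 0))) + 0) = -20*(-7*(1 + 11*(-5/2 + 6)) + 0) = -20*(-7*(1 + 11*(7/2)) + 0) = -20*(-7*(1 + 77/2) + 0) = -20*(-7*79/2 + 0) = -20*(-553/2 + 0) = -20*(-553/2) = 5530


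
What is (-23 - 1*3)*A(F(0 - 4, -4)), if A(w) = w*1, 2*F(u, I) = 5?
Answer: -65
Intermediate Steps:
F(u, I) = 5/2 (F(u, I) = (½)*5 = 5/2)
A(w) = w
(-23 - 1*3)*A(F(0 - 4, -4)) = (-23 - 1*3)*(5/2) = (-23 - 3)*(5/2) = -26*5/2 = -65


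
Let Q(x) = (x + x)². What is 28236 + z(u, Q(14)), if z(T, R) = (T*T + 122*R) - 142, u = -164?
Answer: 150638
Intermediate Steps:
Q(x) = 4*x² (Q(x) = (2*x)² = 4*x²)
z(T, R) = -142 + T² + 122*R (z(T, R) = (T² + 122*R) - 142 = -142 + T² + 122*R)
28236 + z(u, Q(14)) = 28236 + (-142 + (-164)² + 122*(4*14²)) = 28236 + (-142 + 26896 + 122*(4*196)) = 28236 + (-142 + 26896 + 122*784) = 28236 + (-142 + 26896 + 95648) = 28236 + 122402 = 150638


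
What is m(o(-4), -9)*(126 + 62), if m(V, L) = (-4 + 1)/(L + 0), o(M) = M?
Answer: 188/3 ≈ 62.667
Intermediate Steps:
m(V, L) = -3/L
m(o(-4), -9)*(126 + 62) = (-3/(-9))*(126 + 62) = -3*(-⅑)*188 = (⅓)*188 = 188/3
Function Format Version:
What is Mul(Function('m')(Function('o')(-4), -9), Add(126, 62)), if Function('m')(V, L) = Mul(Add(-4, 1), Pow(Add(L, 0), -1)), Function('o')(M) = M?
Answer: Rational(188, 3) ≈ 62.667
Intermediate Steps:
Function('m')(V, L) = Mul(-3, Pow(L, -1))
Mul(Function('m')(Function('o')(-4), -9), Add(126, 62)) = Mul(Mul(-3, Pow(-9, -1)), Add(126, 62)) = Mul(Mul(-3, Rational(-1, 9)), 188) = Mul(Rational(1, 3), 188) = Rational(188, 3)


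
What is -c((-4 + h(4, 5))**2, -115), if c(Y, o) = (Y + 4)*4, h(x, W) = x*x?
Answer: -592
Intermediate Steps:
h(x, W) = x**2
c(Y, o) = 16 + 4*Y (c(Y, o) = (4 + Y)*4 = 16 + 4*Y)
-c((-4 + h(4, 5))**2, -115) = -(16 + 4*(-4 + 4**2)**2) = -(16 + 4*(-4 + 16)**2) = -(16 + 4*12**2) = -(16 + 4*144) = -(16 + 576) = -1*592 = -592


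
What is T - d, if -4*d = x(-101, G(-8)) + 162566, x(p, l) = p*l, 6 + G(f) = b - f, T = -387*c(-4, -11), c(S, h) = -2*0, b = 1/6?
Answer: 974083/24 ≈ 40587.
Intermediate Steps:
b = ⅙ ≈ 0.16667
c(S, h) = 0
T = 0 (T = -387*0 = 0)
G(f) = -35/6 - f (G(f) = -6 + (⅙ - f) = -35/6 - f)
x(p, l) = l*p
d = -974083/24 (d = -((-35/6 - 1*(-8))*(-101) + 162566)/4 = -((-35/6 + 8)*(-101) + 162566)/4 = -((13/6)*(-101) + 162566)/4 = -(-1313/6 + 162566)/4 = -¼*974083/6 = -974083/24 ≈ -40587.)
T - d = 0 - 1*(-974083/24) = 0 + 974083/24 = 974083/24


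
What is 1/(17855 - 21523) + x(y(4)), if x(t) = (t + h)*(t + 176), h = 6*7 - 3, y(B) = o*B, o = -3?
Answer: 16241903/3668 ≈ 4428.0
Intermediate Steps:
y(B) = -3*B
h = 39 (h = 42 - 3 = 39)
x(t) = (39 + t)*(176 + t) (x(t) = (t + 39)*(t + 176) = (39 + t)*(176 + t))
1/(17855 - 21523) + x(y(4)) = 1/(17855 - 21523) + (6864 + (-3*4)² + 215*(-3*4)) = 1/(-3668) + (6864 + (-12)² + 215*(-12)) = -1/3668 + (6864 + 144 - 2580) = -1/3668 + 4428 = 16241903/3668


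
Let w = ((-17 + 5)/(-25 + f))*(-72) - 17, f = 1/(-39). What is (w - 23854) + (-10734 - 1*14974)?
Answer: -3026425/61 ≈ -49614.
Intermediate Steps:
f = -1/39 ≈ -0.025641
w = -3143/61 (w = ((-17 + 5)/(-25 - 1/39))*(-72) - 17 = -12/(-976/39)*(-72) - 17 = -12*(-39/976)*(-72) - 17 = (117/244)*(-72) - 17 = -2106/61 - 17 = -3143/61 ≈ -51.525)
(w - 23854) + (-10734 - 1*14974) = (-3143/61 - 23854) + (-10734 - 1*14974) = -1458237/61 + (-10734 - 14974) = -1458237/61 - 25708 = -3026425/61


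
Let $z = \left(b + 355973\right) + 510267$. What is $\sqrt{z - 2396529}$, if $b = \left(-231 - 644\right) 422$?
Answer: $i \sqrt{1899539} \approx 1378.2 i$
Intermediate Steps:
$b = -369250$ ($b = \left(-875\right) 422 = -369250$)
$z = 496990$ ($z = \left(-369250 + 355973\right) + 510267 = -13277 + 510267 = 496990$)
$\sqrt{z - 2396529} = \sqrt{496990 - 2396529} = \sqrt{-1899539} = i \sqrt{1899539}$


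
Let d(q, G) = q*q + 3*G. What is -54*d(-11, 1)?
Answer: -6696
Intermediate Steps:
d(q, G) = q² + 3*G
-54*d(-11, 1) = -54*((-11)² + 3*1) = -54*(121 + 3) = -54*124 = -6696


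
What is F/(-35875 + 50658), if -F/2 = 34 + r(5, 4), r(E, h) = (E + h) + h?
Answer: -94/14783 ≈ -0.0063587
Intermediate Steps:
r(E, h) = E + 2*h
F = -94 (F = -2*(34 + (5 + 2*4)) = -2*(34 + (5 + 8)) = -2*(34 + 13) = -2*47 = -94)
F/(-35875 + 50658) = -94/(-35875 + 50658) = -94/14783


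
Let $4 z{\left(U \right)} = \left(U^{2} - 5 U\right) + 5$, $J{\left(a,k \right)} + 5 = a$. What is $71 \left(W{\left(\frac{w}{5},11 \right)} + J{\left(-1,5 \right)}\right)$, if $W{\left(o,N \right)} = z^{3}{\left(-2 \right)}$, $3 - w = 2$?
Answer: $\frac{459725}{64} \approx 7183.2$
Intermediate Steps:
$w = 1$ ($w = 3 - 2 = 1$)
$J{\left(a,k \right)} = -5 + a$
$z{\left(U \right)} = \frac{5}{4} - \frac{5 U}{4} + \frac{U^{2}}{4}$ ($z{\left(U \right)} = \frac{\left(U^{2} - 5 U\right) + 5}{4} = \frac{5 + U^{2} - 5 U}{4} = \frac{5}{4} - \frac{5 U}{4} + \frac{U^{2}}{4}$)
$W{\left(o,N \right)} = \frac{6859}{64}$ ($W{\left(o,N \right)} = \left(\frac{5}{4} - - \frac{5}{2} + \frac{\left(-2\right)^{2}}{4}\right)^{3} = \left(\frac{5}{4} + \frac{5}{2} + \frac{1}{4} \cdot 4\right)^{3} = \left(\frac{5}{4} + \frac{5}{2} + 1\right)^{3} = \left(\frac{19}{4}\right)^{3} = \frac{6859}{64}$)
$71 \left(W{\left(\frac{w}{5},11 \right)} + J{\left(-1,5 \right)}\right) = 71 \left(\frac{6859}{64} - 6\right) = 71 \cdot \frac{6475}{64} = \frac{459725}{64}$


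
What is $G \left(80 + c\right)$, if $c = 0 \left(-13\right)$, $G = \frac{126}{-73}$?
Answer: $- \frac{10080}{73} \approx -138.08$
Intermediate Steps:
$G = - \frac{126}{73}$ ($G = 126 \left(- \frac{1}{73}\right) = - \frac{126}{73} \approx -1.726$)
$c = 0$
$G \left(80 + c\right) = - \frac{126 \left(80 + 0\right)}{73} = \left(- \frac{126}{73}\right) 80 = - \frac{10080}{73}$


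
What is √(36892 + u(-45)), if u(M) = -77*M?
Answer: √40357 ≈ 200.89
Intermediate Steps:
√(36892 + u(-45)) = √(36892 - 77*(-45)) = √(36892 + 3465) = √40357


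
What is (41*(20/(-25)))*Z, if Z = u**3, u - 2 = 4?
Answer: -35424/5 ≈ -7084.8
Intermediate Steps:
u = 6 (u = 2 + 4 = 6)
Z = 216 (Z = 6**3 = 216)
(41*(20/(-25)))*Z = (41*(20/(-25)))*216 = (41*(20*(-1/25)))*216 = (41*(-4/5))*216 = -164/5*216 = -35424/5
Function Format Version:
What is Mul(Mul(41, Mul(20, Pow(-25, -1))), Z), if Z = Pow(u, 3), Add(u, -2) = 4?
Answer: Rational(-35424, 5) ≈ -7084.8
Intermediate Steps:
u = 6 (u = Add(2, 4) = 6)
Z = 216 (Z = Pow(6, 3) = 216)
Mul(Mul(41, Mul(20, Pow(-25, -1))), Z) = Mul(Mul(41, Mul(20, Pow(-25, -1))), 216) = Mul(Mul(41, Mul(20, Rational(-1, 25))), 216) = Mul(Mul(41, Rational(-4, 5)), 216) = Mul(Rational(-164, 5), 216) = Rational(-35424, 5)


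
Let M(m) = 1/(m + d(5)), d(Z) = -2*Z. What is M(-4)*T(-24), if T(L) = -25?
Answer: 25/14 ≈ 1.7857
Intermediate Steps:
M(m) = 1/(-10 + m) (M(m) = 1/(m - 2*5) = 1/(m - 10) = 1/(-10 + m))
M(-4)*T(-24) = -25/(-10 - 4) = -25/(-14) = -1/14*(-25) = 25/14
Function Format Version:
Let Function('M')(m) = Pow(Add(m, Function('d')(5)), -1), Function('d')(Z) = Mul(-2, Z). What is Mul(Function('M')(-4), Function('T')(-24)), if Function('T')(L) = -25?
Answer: Rational(25, 14) ≈ 1.7857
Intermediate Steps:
Function('M')(m) = Pow(Add(-10, m), -1) (Function('M')(m) = Pow(Add(m, Mul(-2, 5)), -1) = Pow(Add(m, -10), -1) = Pow(Add(-10, m), -1))
Mul(Function('M')(-4), Function('T')(-24)) = Mul(Pow(Add(-10, -4), -1), -25) = Mul(Pow(-14, -1), -25) = Mul(Rational(-1, 14), -25) = Rational(25, 14)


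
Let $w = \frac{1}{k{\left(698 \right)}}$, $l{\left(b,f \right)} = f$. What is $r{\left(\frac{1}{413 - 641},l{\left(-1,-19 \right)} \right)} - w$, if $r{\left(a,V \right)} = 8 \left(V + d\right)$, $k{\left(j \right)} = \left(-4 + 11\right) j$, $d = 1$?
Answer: $- \frac{703585}{4886} \approx -144.0$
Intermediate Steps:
$k{\left(j \right)} = 7 j$
$w = \frac{1}{4886}$ ($w = \frac{1}{7 \cdot 698} = \frac{1}{4886} \approx 0.00020467$)
$r{\left(a,V \right)} = 8 + 8 V$ ($r{\left(a,V \right)} = 8 \left(V + 1\right) = 8 \left(1 + V\right) = 8 + 8 V$)
$r{\left(\frac{1}{413 - 641},l{\left(-1,-19 \right)} \right)} - w = \left(8 + 8 \left(-19\right)\right) - \frac{1}{4886} = \left(8 - 152\right) - \frac{1}{4886} = -144 - \frac{1}{4886} = - \frac{703585}{4886}$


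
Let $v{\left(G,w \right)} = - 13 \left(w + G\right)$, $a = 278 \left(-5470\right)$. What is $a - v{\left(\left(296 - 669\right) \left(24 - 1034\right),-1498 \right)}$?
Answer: $3357356$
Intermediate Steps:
$a = -1520660$
$v{\left(G,w \right)} = - 13 G - 13 w$ ($v{\left(G,w \right)} = - 13 \left(G + w\right) = - 13 G - 13 w$)
$a - v{\left(\left(296 - 669\right) \left(24 - 1034\right),-1498 \right)} = -1520660 - \left(- 13 \left(296 - 669\right) \left(24 - 1034\right) - -19474\right) = -1520660 - \left(- 13 \left(\left(-373\right) \left(-1010\right)\right) + 19474\right) = -1520660 - \left(\left(-13\right) 376730 + 19474\right) = -1520660 - \left(-4897490 + 19474\right) = -1520660 - -4878016 = -1520660 + 4878016 = 3357356$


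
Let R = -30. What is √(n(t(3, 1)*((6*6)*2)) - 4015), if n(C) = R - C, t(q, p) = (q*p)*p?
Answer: I*√4261 ≈ 65.276*I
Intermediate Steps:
t(q, p) = q*p² (t(q, p) = (p*q)*p = q*p²)
n(C) = -30 - C
√(n(t(3, 1)*((6*6)*2)) - 4015) = √((-30 - 3*1²*(6*6)*2) - 4015) = √((-30 - 3*1*36*2) - 4015) = √((-30 - 3*72) - 4015) = √((-30 - 1*216) - 4015) = √((-30 - 216) - 4015) = √(-246 - 4015) = √(-4261) = I*√4261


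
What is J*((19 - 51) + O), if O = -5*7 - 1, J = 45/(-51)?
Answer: 60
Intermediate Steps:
J = -15/17 (J = 45*(-1/51) = -15/17 ≈ -0.88235)
O = -36 (O = -35 - 1 = -36)
J*((19 - 51) + O) = -15*((19 - 51) - 36)/17 = -15*(-32 - 36)/17 = -15/17*(-68) = 60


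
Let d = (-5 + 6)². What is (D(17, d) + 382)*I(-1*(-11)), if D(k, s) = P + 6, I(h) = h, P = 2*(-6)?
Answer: 4136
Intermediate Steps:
d = 1 (d = 1² = 1)
P = -12
D(k, s) = -6 (D(k, s) = -12 + 6 = -6)
(D(17, d) + 382)*I(-1*(-11)) = (-6 + 382)*(-1*(-11)) = 376*11 = 4136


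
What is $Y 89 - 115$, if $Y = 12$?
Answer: $953$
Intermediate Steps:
$Y 89 - 115 = 12 \cdot 89 - 115 = 1068 - 115 = 953$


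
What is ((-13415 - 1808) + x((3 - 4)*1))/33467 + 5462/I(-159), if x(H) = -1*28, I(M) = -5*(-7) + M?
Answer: -92343939/2074954 ≈ -44.504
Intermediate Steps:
I(M) = 35 + M
x(H) = -28
((-13415 - 1808) + x((3 - 4)*1))/33467 + 5462/I(-159) = ((-13415 - 1808) - 28)/33467 + 5462/(35 - 159) = (-15223 - 28)*(1/33467) + 5462/(-124) = -15251*1/33467 + 5462*(-1/124) = -15251/33467 - 2731/62 = -92343939/2074954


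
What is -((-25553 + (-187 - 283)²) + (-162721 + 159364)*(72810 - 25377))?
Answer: 159037234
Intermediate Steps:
-((-25553 + (-187 - 283)²) + (-162721 + 159364)*(72810 - 25377)) = -((-25553 + (-470)²) - 3357*47433) = -((-25553 + 220900) - 159232581) = -(195347 - 159232581) = -1*(-159037234) = 159037234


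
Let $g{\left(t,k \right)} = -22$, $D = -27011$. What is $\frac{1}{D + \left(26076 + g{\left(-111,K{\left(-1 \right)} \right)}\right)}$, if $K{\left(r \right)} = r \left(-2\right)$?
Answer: $- \frac{1}{957} \approx -0.0010449$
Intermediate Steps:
$K{\left(r \right)} = - 2 r$
$\frac{1}{D + \left(26076 + g{\left(-111,K{\left(-1 \right)} \right)}\right)} = \frac{1}{-27011 + \left(26076 - 22\right)} = \frac{1}{-27011 + 26054} = \frac{1}{-957} = - \frac{1}{957}$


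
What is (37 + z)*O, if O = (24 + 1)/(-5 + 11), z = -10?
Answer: 225/2 ≈ 112.50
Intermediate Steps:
O = 25/6 ≈ 4.1667
(37 + z)*O = (37 - 10)*(25/6) = 27*(25/6) = 225/2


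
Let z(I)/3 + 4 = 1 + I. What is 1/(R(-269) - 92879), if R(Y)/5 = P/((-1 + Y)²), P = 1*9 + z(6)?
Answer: -810/75231989 ≈ -1.0767e-5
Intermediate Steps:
z(I) = -9 + 3*I (z(I) = -12 + 3*(1 + I) = -12 + (3 + 3*I) = -9 + 3*I)
P = 18 (P = 1*9 + (-9 + 3*6) = 9 + (-9 + 18) = 9 + 9 = 18)
R(Y) = 90/(-1 + Y)² (R(Y) = 5*(18/((-1 + Y)²)) = 5*(18/(-1 + Y)²) = 90/(-1 + Y)²)
1/(R(-269) - 92879) = 1/(90/(-1 - 269)² - 92879) = 1/(90/(-270)² - 92879) = 1/(90*(1/72900) - 92879) = 1/(1/810 - 92879) = 1/(-75231989/810) = -810/75231989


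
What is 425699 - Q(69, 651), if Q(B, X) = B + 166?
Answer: 425464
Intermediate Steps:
Q(B, X) = 166 + B
425699 - Q(69, 651) = 425699 - (166 + 69) = 425699 - 1*235 = 425699 - 235 = 425464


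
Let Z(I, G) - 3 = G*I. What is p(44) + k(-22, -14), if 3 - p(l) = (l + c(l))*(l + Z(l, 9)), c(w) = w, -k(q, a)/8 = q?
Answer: -38805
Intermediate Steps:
k(q, a) = -8*q
Z(I, G) = 3 + G*I
p(l) = 3 - 2*l*(3 + 10*l) (p(l) = 3 - (l + l)*(l + (3 + 9*l)) = 3 - 2*l*(3 + 10*l))
p(44) + k(-22, -14) = (3 - 20*44**2 - 6*44) - 8*(-22) = (3 - 20*1936 - 264) + 176 = (3 - 38720 - 264) + 176 = -38981 + 176 = -38805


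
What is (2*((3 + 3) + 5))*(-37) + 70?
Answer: -744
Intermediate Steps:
(2*((3 + 3) + 5))*(-37) + 70 = (2*(6 + 5))*(-37) + 70 = (2*11)*(-37) + 70 = 22*(-37) + 70 = -814 + 70 = -744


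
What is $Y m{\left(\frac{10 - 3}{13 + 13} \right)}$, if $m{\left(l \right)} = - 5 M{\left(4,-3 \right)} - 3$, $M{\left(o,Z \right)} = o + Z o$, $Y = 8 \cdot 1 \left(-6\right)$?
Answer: $-1776$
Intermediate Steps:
$Y = -48$ ($Y = 8 \left(-6\right) = -48$)
$m{\left(l \right)} = 37$ ($m{\left(l \right)} = - 5 \cdot 4 \left(1 - 3\right) - 3 = - 5 \cdot 4 \left(-2\right) - 3 = \left(-5\right) \left(-8\right) - 3 = 40 - 3 = 37$)
$Y m{\left(\frac{10 - 3}{13 + 13} \right)} = \left(-48\right) 37 = -1776$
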